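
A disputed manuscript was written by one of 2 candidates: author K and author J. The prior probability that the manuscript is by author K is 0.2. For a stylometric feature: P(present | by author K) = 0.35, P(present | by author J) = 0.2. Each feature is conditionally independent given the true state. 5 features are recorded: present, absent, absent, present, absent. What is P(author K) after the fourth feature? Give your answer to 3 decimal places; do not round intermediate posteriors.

Each posterior becomes the prior for the next update.
After 'present': P(author K) = 0.35·0.2000 / (0.35·0.2000 + 0.2·0.8000) ≈ 0.3043
After 'absent': P(author K) = 0.65·0.3043 / (0.65·0.3043 + 0.8·0.6957) ≈ 0.2622
After 'absent': P(author K) = 0.65·0.2622 / (0.65·0.2622 + 0.8·0.7378) ≈ 0.2241
After 'present': P(author K) = 0.35·0.2241 / (0.35·0.2241 + 0.2·0.7759) ≈ 0.3357

0.336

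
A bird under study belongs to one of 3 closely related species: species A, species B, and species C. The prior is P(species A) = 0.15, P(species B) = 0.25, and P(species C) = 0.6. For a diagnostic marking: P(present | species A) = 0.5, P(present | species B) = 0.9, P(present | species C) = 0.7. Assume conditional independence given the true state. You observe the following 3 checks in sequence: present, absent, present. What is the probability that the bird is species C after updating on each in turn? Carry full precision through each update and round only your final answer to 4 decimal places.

0.6934

Each posterior becomes the prior for the next update.
After 'present': normaliser = 0.5·0.1500 + 0.9·0.2500 + 0.7·0.6000; P(species A) ≈ 0.1042, P(species B) ≈ 0.3125, P(species C) ≈ 0.5833
After 'absent': normaliser = 0.5·0.1042 + 0.1·0.3125 + 0.3·0.5833; P(species A) ≈ 0.2016, P(species B) ≈ 0.1210, P(species C) ≈ 0.6774
After 'present': normaliser = 0.5·0.2016 + 0.9·0.1210 + 0.7·0.6774; P(species A) ≈ 0.1474, P(species B) ≈ 0.1592, P(species C) ≈ 0.6934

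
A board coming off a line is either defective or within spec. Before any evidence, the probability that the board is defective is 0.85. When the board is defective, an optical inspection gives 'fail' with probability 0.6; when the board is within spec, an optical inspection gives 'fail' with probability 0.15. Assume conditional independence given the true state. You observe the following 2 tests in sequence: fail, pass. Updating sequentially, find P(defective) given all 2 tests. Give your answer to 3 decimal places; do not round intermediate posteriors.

After 'fail': P(defective) = 0.6·0.8500 / (0.6·0.8500 + 0.15·0.1500) ≈ 0.9577
After 'pass': P(defective) = 0.4·0.9577 / (0.4·0.9577 + 0.85·0.0423) ≈ 0.9143

0.914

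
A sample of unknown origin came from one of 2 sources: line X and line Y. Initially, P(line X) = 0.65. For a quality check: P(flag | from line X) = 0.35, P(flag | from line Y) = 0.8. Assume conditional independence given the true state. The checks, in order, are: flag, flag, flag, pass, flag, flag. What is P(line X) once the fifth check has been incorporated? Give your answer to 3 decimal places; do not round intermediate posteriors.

0.181

After 'flag': P(line X) = 0.35·0.6500 / (0.35·0.6500 + 0.8·0.3500) ≈ 0.4483
After 'flag': P(line X) = 0.35·0.4483 / (0.35·0.4483 + 0.8·0.5517) ≈ 0.2622
After 'flag': P(line X) = 0.35·0.2622 / (0.35·0.2622 + 0.8·0.7378) ≈ 0.1346
After 'pass': P(line X) = 0.65·0.1346 / (0.65·0.1346 + 0.2·0.8654) ≈ 0.3357
After 'flag': P(line X) = 0.35·0.3357 / (0.35·0.3357 + 0.8·0.6643) ≈ 0.1811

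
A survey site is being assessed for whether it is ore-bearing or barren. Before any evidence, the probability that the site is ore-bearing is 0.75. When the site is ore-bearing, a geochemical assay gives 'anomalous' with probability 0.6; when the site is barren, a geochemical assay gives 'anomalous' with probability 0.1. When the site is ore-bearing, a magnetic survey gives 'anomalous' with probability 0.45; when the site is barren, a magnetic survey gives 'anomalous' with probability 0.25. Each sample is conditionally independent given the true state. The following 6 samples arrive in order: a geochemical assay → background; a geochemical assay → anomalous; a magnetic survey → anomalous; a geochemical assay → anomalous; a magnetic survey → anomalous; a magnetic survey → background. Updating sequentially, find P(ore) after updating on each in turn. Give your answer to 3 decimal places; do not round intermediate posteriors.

0.991

After a geochemical assay='background': P(ore) = 0.4·0.7500 / (0.4·0.7500 + 0.9·0.2500) ≈ 0.5714
After a geochemical assay='anomalous': P(ore) = 0.6·0.5714 / (0.6·0.5714 + 0.1·0.4286) ≈ 0.8889
After a magnetic survey='anomalous': P(ore) = 0.45·0.8889 / (0.45·0.8889 + 0.25·0.1111) ≈ 0.9351
After a geochemical assay='anomalous': P(ore) = 0.6·0.9351 / (0.6·0.9351 + 0.1·0.0649) ≈ 0.9886
After a magnetic survey='anomalous': P(ore) = 0.45·0.9886 / (0.45·0.9886 + 0.25·0.0114) ≈ 0.9936
After a magnetic survey='background': P(ore) = 0.55·0.9936 / (0.55·0.9936 + 0.75·0.0064) ≈ 0.9913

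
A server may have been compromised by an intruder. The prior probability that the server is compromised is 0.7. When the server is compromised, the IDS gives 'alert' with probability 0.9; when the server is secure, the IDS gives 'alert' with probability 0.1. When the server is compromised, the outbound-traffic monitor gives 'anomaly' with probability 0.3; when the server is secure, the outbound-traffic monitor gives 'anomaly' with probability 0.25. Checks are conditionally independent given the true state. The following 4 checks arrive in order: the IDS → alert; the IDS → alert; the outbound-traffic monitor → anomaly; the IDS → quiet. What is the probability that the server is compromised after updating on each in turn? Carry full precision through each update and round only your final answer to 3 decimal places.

After the IDS='alert': P(compromised) = 0.9·0.7000 / (0.9·0.7000 + 0.1·0.3000) ≈ 0.9545
After the IDS='alert': P(compromised) = 0.9·0.9545 / (0.9·0.9545 + 0.1·0.0455) ≈ 0.9947
After the outbound-traffic monitor='anomaly': P(compromised) = 0.3·0.9947 / (0.3·0.9947 + 0.25·0.0053) ≈ 0.9956
After the IDS='quiet': P(compromised) = 0.1·0.9956 / (0.1·0.9956 + 0.9·0.0044) ≈ 0.9618

0.962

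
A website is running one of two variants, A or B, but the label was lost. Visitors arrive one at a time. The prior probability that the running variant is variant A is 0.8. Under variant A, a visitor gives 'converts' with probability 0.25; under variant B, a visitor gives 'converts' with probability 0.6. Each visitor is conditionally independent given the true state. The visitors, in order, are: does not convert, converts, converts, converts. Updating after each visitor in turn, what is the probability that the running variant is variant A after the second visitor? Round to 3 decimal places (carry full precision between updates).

0.758

After 'does not convert': P(A) = 0.75·0.8000 / (0.75·0.8000 + 0.4·0.2000) ≈ 0.8824
After 'converts': P(A) = 0.25·0.8824 / (0.25·0.8824 + 0.6·0.1176) ≈ 0.7576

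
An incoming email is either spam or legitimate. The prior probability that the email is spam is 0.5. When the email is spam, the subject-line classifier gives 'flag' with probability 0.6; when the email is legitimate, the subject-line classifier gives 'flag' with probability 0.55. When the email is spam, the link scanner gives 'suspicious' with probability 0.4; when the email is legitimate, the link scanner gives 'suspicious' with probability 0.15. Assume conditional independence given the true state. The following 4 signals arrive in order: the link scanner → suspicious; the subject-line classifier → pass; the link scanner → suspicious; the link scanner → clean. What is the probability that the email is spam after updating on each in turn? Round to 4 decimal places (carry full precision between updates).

After the link scanner='suspicious': P(spam) = 0.4·0.5000 / (0.4·0.5000 + 0.15·0.5000) ≈ 0.7273
After the subject-line classifier='pass': P(spam) = 0.4·0.7273 / (0.4·0.7273 + 0.45·0.2727) ≈ 0.7033
After the link scanner='suspicious': P(spam) = 0.4·0.7033 / (0.4·0.7033 + 0.15·0.2967) ≈ 0.8634
After the link scanner='clean': P(spam) = 0.6·0.8634 / (0.6·0.8634 + 0.85·0.1366) ≈ 0.8169

0.8169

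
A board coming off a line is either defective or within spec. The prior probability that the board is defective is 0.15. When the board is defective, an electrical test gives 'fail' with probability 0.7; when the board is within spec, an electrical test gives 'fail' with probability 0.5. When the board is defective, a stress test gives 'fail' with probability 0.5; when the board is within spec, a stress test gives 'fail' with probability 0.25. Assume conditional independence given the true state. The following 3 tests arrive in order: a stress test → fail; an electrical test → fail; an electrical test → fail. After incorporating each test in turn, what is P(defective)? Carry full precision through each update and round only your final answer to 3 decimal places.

After a stress test='fail': P(defective) = 0.5·0.1500 / (0.5·0.1500 + 0.25·0.8500) ≈ 0.2609
After an electrical test='fail': P(defective) = 0.7·0.2609 / (0.7·0.2609 + 0.5·0.7391) ≈ 0.3307
After an electrical test='fail': P(defective) = 0.7·0.3307 / (0.7·0.3307 + 0.5·0.6693) ≈ 0.4089

0.409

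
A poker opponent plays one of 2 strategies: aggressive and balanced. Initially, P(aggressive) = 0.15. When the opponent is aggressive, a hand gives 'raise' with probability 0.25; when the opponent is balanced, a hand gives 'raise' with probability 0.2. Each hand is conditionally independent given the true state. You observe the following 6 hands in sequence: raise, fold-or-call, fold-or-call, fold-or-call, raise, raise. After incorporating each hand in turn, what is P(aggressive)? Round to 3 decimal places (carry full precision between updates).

After 'raise': P(aggressive) = 0.25·0.1500 / (0.25·0.1500 + 0.2·0.8500) ≈ 0.1807
After 'fold-or-call': P(aggressive) = 0.75·0.1807 / (0.75·0.1807 + 0.8·0.8193) ≈ 0.1714
After 'fold-or-call': P(aggressive) = 0.75·0.1714 / (0.75·0.1714 + 0.8·0.8286) ≈ 0.1624
After 'fold-or-call': P(aggressive) = 0.75·0.1624 / (0.75·0.1624 + 0.8·0.8376) ≈ 0.1538
After 'raise': P(aggressive) = 0.25·0.1538 / (0.25·0.1538 + 0.2·0.8462) ≈ 0.1851
After 'raise': P(aggressive) = 0.25·0.1851 / (0.25·0.1851 + 0.2·0.8149) ≈ 0.2212

0.221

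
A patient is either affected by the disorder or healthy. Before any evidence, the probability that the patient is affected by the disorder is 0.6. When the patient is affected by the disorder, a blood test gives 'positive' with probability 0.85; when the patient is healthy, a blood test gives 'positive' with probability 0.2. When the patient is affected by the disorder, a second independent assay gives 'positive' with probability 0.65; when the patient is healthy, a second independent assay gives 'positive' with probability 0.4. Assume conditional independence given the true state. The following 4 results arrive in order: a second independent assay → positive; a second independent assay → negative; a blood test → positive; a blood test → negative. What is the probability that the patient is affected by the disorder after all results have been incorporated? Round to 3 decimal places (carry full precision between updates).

After a second independent assay='positive': P(affected) = 0.65·0.6000 / (0.65·0.6000 + 0.4·0.4000) ≈ 0.7091
After a second independent assay='negative': P(affected) = 0.35·0.7091 / (0.35·0.7091 + 0.6·0.2909) ≈ 0.5871
After a blood test='positive': P(affected) = 0.85·0.5871 / (0.85·0.5871 + 0.2·0.4129) ≈ 0.8580
After a blood test='negative': P(affected) = 0.15·0.8580 / (0.15·0.8580 + 0.8·0.1420) ≈ 0.5312

0.531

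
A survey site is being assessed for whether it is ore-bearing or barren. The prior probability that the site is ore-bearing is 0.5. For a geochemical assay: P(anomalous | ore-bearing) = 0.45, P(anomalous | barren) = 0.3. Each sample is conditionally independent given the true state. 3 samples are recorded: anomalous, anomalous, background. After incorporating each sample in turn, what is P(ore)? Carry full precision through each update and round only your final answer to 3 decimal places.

After 'anomalous': P(ore) = 0.45·0.5000 / (0.45·0.5000 + 0.3·0.5000) ≈ 0.6000
After 'anomalous': P(ore) = 0.45·0.6000 / (0.45·0.6000 + 0.3·0.4000) ≈ 0.6923
After 'background': P(ore) = 0.55·0.6923 / (0.55·0.6923 + 0.7·0.3077) ≈ 0.6387

0.639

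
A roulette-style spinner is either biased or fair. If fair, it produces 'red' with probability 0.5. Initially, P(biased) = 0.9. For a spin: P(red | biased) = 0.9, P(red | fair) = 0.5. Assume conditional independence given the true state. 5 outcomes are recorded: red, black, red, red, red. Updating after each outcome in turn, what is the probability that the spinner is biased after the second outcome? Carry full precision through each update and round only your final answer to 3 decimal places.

0.764

After 'red': P(biased) = 0.9·0.9000 / (0.9·0.9000 + 0.5·0.1000) ≈ 0.9419
After 'black': P(biased) = 0.1·0.9419 / (0.1·0.9419 + 0.5·0.0581) ≈ 0.7642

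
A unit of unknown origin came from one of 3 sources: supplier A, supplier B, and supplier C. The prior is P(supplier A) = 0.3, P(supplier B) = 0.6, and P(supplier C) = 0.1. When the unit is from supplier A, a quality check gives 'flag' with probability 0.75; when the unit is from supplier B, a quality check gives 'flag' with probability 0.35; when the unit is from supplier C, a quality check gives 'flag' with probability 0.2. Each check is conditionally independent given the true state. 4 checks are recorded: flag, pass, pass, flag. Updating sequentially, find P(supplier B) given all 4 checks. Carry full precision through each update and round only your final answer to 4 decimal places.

After 'flag': normaliser = 0.75·0.3000 + 0.35·0.6000 + 0.2·0.1000; P(supplier A) ≈ 0.4945, P(supplier B) ≈ 0.4615, P(supplier C) ≈ 0.0440
After 'pass': normaliser = 0.25·0.4945 + 0.65·0.4615 + 0.8·0.0440; P(supplier A) ≈ 0.2695, P(supplier B) ≈ 0.6539, P(supplier C) ≈ 0.0766
After 'pass': normaliser = 0.25·0.2695 + 0.65·0.6539 + 0.8·0.0766; P(supplier A) ≈ 0.1217, P(supplier B) ≈ 0.7676, P(supplier C) ≈ 0.1107
After 'flag': normaliser = 0.75·0.1217 + 0.35·0.7676 + 0.2·0.1107; P(supplier A) ≈ 0.2388, P(supplier B) ≈ 0.7032, P(supplier C) ≈ 0.0580

0.7032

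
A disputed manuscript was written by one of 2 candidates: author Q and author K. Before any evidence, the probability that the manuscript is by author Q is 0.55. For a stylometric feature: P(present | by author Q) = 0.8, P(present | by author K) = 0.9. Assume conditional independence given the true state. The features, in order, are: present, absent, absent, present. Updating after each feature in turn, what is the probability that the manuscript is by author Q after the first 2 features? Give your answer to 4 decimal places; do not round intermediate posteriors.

After 'present': P(author Q) = 0.8·0.5500 / (0.8·0.5500 + 0.9·0.4500) ≈ 0.5207
After 'absent': P(author Q) = 0.2·0.5207 / (0.2·0.5207 + 0.1·0.4793) ≈ 0.6848

0.6848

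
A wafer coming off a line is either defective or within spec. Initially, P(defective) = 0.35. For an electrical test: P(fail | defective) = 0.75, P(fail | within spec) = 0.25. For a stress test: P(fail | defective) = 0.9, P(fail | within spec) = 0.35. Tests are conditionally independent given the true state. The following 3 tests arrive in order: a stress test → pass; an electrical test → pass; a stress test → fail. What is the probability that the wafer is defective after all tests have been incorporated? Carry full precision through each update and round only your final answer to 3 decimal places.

After a stress test='pass': P(defective) = 0.1·0.3500 / (0.1·0.3500 + 0.65·0.6500) ≈ 0.0765
After an electrical test='pass': P(defective) = 0.25·0.0765 / (0.25·0.0765 + 0.75·0.9235) ≈ 0.0269
After a stress test='fail': P(defective) = 0.9·0.0269 / (0.9·0.0269 + 0.35·0.9731) ≈ 0.0663

0.066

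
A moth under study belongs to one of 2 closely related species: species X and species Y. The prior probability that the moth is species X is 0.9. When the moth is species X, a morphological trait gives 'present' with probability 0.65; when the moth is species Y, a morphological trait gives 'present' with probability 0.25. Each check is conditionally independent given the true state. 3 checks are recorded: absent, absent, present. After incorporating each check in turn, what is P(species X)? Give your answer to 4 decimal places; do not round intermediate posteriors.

After 'absent': P(species X) = 0.35·0.9000 / (0.35·0.9000 + 0.75·0.1000) ≈ 0.8077
After 'absent': P(species X) = 0.35·0.8077 / (0.35·0.8077 + 0.75·0.1923) ≈ 0.6622
After 'present': P(species X) = 0.65·0.6622 / (0.65·0.6622 + 0.25·0.3378) ≈ 0.8360

0.8360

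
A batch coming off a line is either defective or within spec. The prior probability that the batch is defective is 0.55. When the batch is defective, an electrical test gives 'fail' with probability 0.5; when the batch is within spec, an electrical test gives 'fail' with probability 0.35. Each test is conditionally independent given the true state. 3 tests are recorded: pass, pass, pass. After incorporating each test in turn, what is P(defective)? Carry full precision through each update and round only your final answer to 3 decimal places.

After 'pass': P(defective) = 0.5·0.5500 / (0.5·0.5500 + 0.65·0.4500) ≈ 0.4846
After 'pass': P(defective) = 0.5·0.4846 / (0.5·0.4846 + 0.65·0.5154) ≈ 0.4197
After 'pass': P(defective) = 0.5·0.4197 / (0.5·0.4197 + 0.65·0.5803) ≈ 0.3575

0.357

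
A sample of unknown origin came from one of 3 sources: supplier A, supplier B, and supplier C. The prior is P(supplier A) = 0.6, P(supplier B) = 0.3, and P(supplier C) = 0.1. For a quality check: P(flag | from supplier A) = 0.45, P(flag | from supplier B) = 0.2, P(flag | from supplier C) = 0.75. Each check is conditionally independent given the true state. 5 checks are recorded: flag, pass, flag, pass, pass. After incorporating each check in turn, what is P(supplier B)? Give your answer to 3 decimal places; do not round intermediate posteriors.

After 'flag': normaliser = 0.45·0.6000 + 0.2·0.3000 + 0.75·0.1000; P(supplier A) ≈ 0.6667, P(supplier B) ≈ 0.1481, P(supplier C) ≈ 0.1852
After 'pass': normaliser = 0.55·0.6667 + 0.8·0.1481 + 0.25·0.1852; P(supplier A) ≈ 0.6899, P(supplier B) ≈ 0.2230, P(supplier C) ≈ 0.0871
After 'flag': normaliser = 0.45·0.6899 + 0.2·0.2230 + 0.75·0.0871; P(supplier A) ≈ 0.7385, P(supplier B) ≈ 0.1061, P(supplier C) ≈ 0.1554
After 'pass': normaliser = 0.55·0.7385 + 0.8·0.1061 + 0.25·0.1554; P(supplier A) ≈ 0.7665, P(supplier B) ≈ 0.1602, P(supplier C) ≈ 0.0733
After 'pass': normaliser = 0.55·0.7665 + 0.8·0.1602 + 0.25·0.0733; P(supplier A) ≈ 0.7422, P(supplier B) ≈ 0.2256, P(supplier C) ≈ 0.0323

0.226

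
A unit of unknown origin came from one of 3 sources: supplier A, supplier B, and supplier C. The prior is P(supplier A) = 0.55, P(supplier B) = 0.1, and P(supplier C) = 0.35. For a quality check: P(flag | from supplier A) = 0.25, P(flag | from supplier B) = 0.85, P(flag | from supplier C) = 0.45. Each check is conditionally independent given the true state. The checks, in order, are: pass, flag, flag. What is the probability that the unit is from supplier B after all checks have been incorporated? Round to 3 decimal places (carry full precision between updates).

After 'pass': normaliser = 0.75·0.5500 + 0.15·0.1000 + 0.55·0.3500; P(supplier A) ≈ 0.6653, P(supplier B) ≈ 0.0242, P(supplier C) ≈ 0.3105
After 'flag': normaliser = 0.25·0.6653 + 0.85·0.0242 + 0.45·0.3105; P(supplier A) ≈ 0.5093, P(supplier B) ≈ 0.0630, P(supplier C) ≈ 0.4278
After 'flag': normaliser = 0.25·0.5093 + 0.85·0.0630 + 0.45·0.4278; P(supplier A) ≈ 0.3410, P(supplier B) ≈ 0.1434, P(supplier C) ≈ 0.5156

0.143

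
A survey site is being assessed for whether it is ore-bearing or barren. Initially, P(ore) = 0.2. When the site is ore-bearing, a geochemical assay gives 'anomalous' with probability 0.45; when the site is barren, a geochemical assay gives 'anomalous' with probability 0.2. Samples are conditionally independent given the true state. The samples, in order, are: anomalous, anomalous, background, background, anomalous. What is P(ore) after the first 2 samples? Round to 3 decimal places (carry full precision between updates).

0.559

After 'anomalous': P(ore) = 0.45·0.2000 / (0.45·0.2000 + 0.2·0.8000) ≈ 0.3600
After 'anomalous': P(ore) = 0.45·0.3600 / (0.45·0.3600 + 0.2·0.6400) ≈ 0.5586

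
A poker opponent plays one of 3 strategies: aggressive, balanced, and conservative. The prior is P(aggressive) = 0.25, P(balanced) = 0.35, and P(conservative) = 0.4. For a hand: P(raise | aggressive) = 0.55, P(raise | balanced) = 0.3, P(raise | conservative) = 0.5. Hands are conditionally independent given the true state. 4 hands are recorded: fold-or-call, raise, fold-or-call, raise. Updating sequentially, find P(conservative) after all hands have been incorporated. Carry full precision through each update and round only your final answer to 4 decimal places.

After 'fold-or-call': normaliser = 0.45·0.2500 + 0.7·0.3500 + 0.5·0.4000; P(aggressive) ≈ 0.2018, P(balanced) ≈ 0.4395, P(conservative) ≈ 0.3587
After 'raise': normaliser = 0.55·0.2018 + 0.3·0.4395 + 0.5·0.3587; P(aggressive) ≈ 0.2629, P(balanced) ≈ 0.3123, P(conservative) ≈ 0.4249
After 'fold-or-call': normaliser = 0.45·0.2629 + 0.7·0.3123 + 0.5·0.4249; P(aggressive) ≈ 0.2154, P(balanced) ≈ 0.3979, P(conservative) ≈ 0.3867
After 'raise': normaliser = 0.55·0.2154 + 0.3·0.3979 + 0.5·0.3867; P(aggressive) ≈ 0.2747, P(balanced) ≈ 0.2769, P(conservative) ≈ 0.4484

0.4484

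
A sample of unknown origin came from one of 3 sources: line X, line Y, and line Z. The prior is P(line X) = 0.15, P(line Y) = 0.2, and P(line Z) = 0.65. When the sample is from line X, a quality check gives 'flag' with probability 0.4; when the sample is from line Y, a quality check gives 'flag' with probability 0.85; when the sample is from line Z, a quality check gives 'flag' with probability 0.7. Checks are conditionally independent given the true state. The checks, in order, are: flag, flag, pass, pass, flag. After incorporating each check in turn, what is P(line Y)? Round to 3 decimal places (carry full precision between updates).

0.105

After 'flag': normaliser = 0.4·0.1500 + 0.85·0.2000 + 0.7·0.6500; P(line X) ≈ 0.0876, P(line Y) ≈ 0.2482, P(line Z) ≈ 0.6642
After 'flag': normaliser = 0.4·0.0876 + 0.85·0.2482 + 0.7·0.6642; P(line X) ≈ 0.0493, P(line Y) ≈ 0.2967, P(line Z) ≈ 0.6540
After 'pass': normaliser = 0.6·0.0493 + 0.15·0.2967 + 0.3·0.6540; P(line X) ≈ 0.1094, P(line Y) ≈ 0.1647, P(line Z) ≈ 0.7259
After 'pass': normaliser = 0.6·0.1094 + 0.15·0.1647 + 0.3·0.7259; P(line X) ≈ 0.2130, P(line Y) ≈ 0.0802, P(line Z) ≈ 0.7068
After 'flag': normaliser = 0.4·0.2130 + 0.85·0.0802 + 0.7·0.7068; P(line X) ≈ 0.1315, P(line Y) ≈ 0.1051, P(line Z) ≈ 0.7634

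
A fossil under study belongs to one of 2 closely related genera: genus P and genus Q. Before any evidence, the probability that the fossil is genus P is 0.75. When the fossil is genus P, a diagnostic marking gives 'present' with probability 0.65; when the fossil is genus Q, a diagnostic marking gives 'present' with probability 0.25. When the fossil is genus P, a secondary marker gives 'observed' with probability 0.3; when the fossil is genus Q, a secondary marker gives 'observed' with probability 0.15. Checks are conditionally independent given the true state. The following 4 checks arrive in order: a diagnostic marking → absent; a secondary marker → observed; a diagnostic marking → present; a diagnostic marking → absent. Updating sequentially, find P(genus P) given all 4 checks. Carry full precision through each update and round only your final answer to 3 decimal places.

0.773

After a diagnostic marking='absent': P(genus P) = 0.35·0.7500 / (0.35·0.7500 + 0.75·0.2500) ≈ 0.5833
After a secondary marker='observed': P(genus P) = 0.3·0.5833 / (0.3·0.5833 + 0.15·0.4167) ≈ 0.7368
After a diagnostic marking='present': P(genus P) = 0.65·0.7368 / (0.65·0.7368 + 0.25·0.2632) ≈ 0.8792
After a diagnostic marking='absent': P(genus P) = 0.35·0.8792 / (0.35·0.8792 + 0.75·0.1208) ≈ 0.7726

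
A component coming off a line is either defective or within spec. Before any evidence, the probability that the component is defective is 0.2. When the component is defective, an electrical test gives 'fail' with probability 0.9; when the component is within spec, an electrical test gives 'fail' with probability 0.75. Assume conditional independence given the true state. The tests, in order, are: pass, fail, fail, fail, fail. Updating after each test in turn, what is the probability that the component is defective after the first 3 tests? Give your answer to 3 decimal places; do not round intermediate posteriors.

0.126

After 'pass': P(defective) = 0.1·0.2000 / (0.1·0.2000 + 0.25·0.8000) ≈ 0.0909
After 'fail': P(defective) = 0.9·0.0909 / (0.9·0.0909 + 0.75·0.9091) ≈ 0.1071
After 'fail': P(defective) = 0.9·0.1071 / (0.9·0.1071 + 0.75·0.8929) ≈ 0.1259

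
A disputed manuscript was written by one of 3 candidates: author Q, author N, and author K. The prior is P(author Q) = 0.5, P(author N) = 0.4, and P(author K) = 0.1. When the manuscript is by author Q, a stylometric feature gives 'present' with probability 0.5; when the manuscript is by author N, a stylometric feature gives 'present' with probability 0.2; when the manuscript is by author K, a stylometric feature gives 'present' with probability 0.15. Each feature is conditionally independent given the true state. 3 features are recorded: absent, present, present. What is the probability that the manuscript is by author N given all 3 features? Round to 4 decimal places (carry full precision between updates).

0.1658

After 'absent': normaliser = 0.5·0.5000 + 0.8·0.4000 + 0.85·0.1000; P(author Q) ≈ 0.3817, P(author N) ≈ 0.4885, P(author K) ≈ 0.1298
After 'present': normaliser = 0.5·0.3817 + 0.2·0.4885 + 0.15·0.1298; P(author Q) ≈ 0.6196, P(author N) ≈ 0.3172, P(author K) ≈ 0.0632
After 'present': normaliser = 0.5·0.6196 + 0.2·0.3172 + 0.15·0.0632; P(author Q) ≈ 0.8095, P(author N) ≈ 0.1658, P(author K) ≈ 0.0248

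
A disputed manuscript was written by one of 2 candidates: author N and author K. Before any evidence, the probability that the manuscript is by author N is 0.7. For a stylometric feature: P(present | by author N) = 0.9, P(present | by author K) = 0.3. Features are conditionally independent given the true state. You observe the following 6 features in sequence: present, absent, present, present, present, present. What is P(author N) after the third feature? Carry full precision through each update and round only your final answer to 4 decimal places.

After 'present': P(author N) = 0.9·0.7000 / (0.9·0.7000 + 0.3·0.3000) ≈ 0.8750
After 'absent': P(author N) = 0.1·0.8750 / (0.1·0.8750 + 0.7·0.1250) ≈ 0.5000
After 'present': P(author N) = 0.9·0.5000 / (0.9·0.5000 + 0.3·0.5000) ≈ 0.7500

0.7500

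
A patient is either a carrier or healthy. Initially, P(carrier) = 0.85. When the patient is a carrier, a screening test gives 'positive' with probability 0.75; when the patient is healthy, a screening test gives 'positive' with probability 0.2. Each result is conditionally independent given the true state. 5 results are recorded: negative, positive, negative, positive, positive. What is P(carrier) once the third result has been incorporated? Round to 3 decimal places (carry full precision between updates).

After 'negative': P(carrier) = 0.25·0.8500 / (0.25·0.8500 + 0.8·0.1500) ≈ 0.6391
After 'positive': P(carrier) = 0.75·0.6391 / (0.75·0.6391 + 0.2·0.3609) ≈ 0.8691
After 'negative': P(carrier) = 0.25·0.8691 / (0.25·0.8691 + 0.8·0.1309) ≈ 0.6748

0.675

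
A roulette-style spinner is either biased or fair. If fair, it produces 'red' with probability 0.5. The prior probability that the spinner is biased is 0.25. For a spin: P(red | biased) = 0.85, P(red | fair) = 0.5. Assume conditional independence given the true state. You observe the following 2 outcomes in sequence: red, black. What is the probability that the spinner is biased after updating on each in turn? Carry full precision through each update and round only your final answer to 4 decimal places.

After 'red': P(biased) = 0.85·0.2500 / (0.85·0.2500 + 0.5·0.7500) ≈ 0.3617
After 'black': P(biased) = 0.15·0.3617 / (0.15·0.3617 + 0.5·0.6383) ≈ 0.1453

0.1453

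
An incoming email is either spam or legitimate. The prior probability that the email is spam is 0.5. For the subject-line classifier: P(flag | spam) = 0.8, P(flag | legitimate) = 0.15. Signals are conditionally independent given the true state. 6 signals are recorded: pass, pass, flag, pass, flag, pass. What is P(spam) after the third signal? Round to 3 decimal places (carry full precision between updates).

After 'pass': P(spam) = 0.2·0.5000 / (0.2·0.5000 + 0.85·0.5000) ≈ 0.1905
After 'pass': P(spam) = 0.2·0.1905 / (0.2·0.1905 + 0.85·0.8095) ≈ 0.0525
After 'flag': P(spam) = 0.8·0.0525 / (0.8·0.0525 + 0.15·0.9475) ≈ 0.2280

0.228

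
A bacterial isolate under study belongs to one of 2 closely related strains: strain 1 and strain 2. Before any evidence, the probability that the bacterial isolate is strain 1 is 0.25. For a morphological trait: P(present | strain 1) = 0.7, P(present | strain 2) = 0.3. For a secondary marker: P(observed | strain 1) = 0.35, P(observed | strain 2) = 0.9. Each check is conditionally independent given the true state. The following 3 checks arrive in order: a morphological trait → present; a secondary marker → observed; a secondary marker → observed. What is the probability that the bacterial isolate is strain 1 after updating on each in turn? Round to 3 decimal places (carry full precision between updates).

0.105

After a morphological trait='present': P(strain 1) = 0.7·0.2500 / (0.7·0.2500 + 0.3·0.7500) ≈ 0.4375
After a secondary marker='observed': P(strain 1) = 0.35·0.4375 / (0.35·0.4375 + 0.9·0.5625) ≈ 0.2322
After a secondary marker='observed': P(strain 1) = 0.35·0.2322 / (0.35·0.2322 + 0.9·0.7678) ≈ 0.1052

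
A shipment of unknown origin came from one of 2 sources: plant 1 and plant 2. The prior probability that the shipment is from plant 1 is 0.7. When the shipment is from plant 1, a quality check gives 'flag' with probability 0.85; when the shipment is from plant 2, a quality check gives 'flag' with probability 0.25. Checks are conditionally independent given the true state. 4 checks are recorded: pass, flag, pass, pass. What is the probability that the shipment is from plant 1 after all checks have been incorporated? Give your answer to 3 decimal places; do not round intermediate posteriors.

Each posterior becomes the prior for the next update.
After 'pass': P(plant 1) = 0.15·0.7000 / (0.15·0.7000 + 0.75·0.3000) ≈ 0.3182
After 'flag': P(plant 1) = 0.85·0.3182 / (0.85·0.3182 + 0.25·0.6818) ≈ 0.6134
After 'pass': P(plant 1) = 0.15·0.6134 / (0.15·0.6134 + 0.75·0.3866) ≈ 0.2409
After 'pass': P(plant 1) = 0.15·0.2409 / (0.15·0.2409 + 0.75·0.7591) ≈ 0.0597

0.060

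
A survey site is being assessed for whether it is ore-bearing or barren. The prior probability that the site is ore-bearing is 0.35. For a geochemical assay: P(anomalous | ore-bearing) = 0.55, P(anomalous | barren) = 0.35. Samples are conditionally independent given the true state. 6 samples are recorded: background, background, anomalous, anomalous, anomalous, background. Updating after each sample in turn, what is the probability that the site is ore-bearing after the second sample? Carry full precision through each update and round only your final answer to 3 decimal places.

After 'background': P(ore) = 0.45·0.3500 / (0.45·0.3500 + 0.65·0.6500) ≈ 0.2716
After 'background': P(ore) = 0.45·0.2716 / (0.45·0.2716 + 0.65·0.7284) ≈ 0.2051

0.205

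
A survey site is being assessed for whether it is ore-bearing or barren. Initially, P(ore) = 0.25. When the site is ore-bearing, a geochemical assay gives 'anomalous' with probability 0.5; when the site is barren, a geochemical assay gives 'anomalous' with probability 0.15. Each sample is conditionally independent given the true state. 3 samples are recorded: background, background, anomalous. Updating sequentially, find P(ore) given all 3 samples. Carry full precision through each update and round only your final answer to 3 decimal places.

Apply Bayes' rule sequentially, carrying P(ore) forward.
After 'background': P(ore) = 0.5·0.2500 / (0.5·0.2500 + 0.85·0.7500) ≈ 0.1639
After 'background': P(ore) = 0.5·0.1639 / (0.5·0.1639 + 0.85·0.8361) ≈ 0.1034
After 'anomalous': P(ore) = 0.5·0.1034 / (0.5·0.1034 + 0.15·0.8966) ≈ 0.2777

0.278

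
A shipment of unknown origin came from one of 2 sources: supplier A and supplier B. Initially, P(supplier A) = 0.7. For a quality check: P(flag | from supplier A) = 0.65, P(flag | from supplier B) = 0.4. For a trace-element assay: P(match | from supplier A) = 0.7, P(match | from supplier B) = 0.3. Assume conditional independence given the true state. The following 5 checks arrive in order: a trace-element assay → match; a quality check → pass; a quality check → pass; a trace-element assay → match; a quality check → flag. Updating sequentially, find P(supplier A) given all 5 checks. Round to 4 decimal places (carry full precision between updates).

After a trace-element assay='match': P(supplier A) = 0.7·0.7000 / (0.7·0.7000 + 0.3·0.3000) ≈ 0.8448
After a quality check='pass': P(supplier A) = 0.35·0.8448 / (0.35·0.8448 + 0.6·0.1552) ≈ 0.7605
After a quality check='pass': P(supplier A) = 0.35·0.7605 / (0.35·0.7605 + 0.6·0.2395) ≈ 0.6494
After a trace-element assay='match': P(supplier A) = 0.7·0.6494 / (0.7·0.6494 + 0.3·0.3506) ≈ 0.8121
After a quality check='flag': P(supplier A) = 0.65·0.8121 / (0.65·0.8121 + 0.4·0.1879) ≈ 0.8754

0.8754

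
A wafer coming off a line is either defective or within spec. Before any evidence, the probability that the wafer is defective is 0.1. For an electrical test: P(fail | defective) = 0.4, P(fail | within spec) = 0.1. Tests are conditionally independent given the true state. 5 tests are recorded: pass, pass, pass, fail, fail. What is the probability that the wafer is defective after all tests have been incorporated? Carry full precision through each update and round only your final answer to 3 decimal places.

After 'pass': P(defective) = 0.6·0.1000 / (0.6·0.1000 + 0.9·0.9000) ≈ 0.0690
After 'pass': P(defective) = 0.6·0.0690 / (0.6·0.0690 + 0.9·0.9310) ≈ 0.0471
After 'pass': P(defective) = 0.6·0.0471 / (0.6·0.0471 + 0.9·0.9529) ≈ 0.0319
After 'fail': P(defective) = 0.4·0.0319 / (0.4·0.0319 + 0.1·0.9681) ≈ 0.1164
After 'fail': P(defective) = 0.4·0.1164 / (0.4·0.1164 + 0.1·0.8836) ≈ 0.3450

0.345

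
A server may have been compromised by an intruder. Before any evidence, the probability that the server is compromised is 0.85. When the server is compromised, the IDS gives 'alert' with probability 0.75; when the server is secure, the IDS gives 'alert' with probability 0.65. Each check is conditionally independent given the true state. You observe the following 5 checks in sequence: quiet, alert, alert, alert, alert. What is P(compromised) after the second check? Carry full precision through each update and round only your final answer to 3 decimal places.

0.824

After 'quiet': P(compromised) = 0.25·0.8500 / (0.25·0.8500 + 0.35·0.1500) ≈ 0.8019
After 'alert': P(compromised) = 0.75·0.8019 / (0.75·0.8019 + 0.65·0.1981) ≈ 0.8236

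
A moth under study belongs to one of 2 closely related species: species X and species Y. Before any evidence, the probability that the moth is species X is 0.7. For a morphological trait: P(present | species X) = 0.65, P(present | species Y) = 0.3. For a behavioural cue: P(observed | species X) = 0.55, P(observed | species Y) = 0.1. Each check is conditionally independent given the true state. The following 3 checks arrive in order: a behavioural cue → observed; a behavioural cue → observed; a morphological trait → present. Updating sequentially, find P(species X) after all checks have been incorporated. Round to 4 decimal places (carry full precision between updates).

0.9935

After a behavioural cue='observed': P(species X) = 0.55·0.7000 / (0.55·0.7000 + 0.1·0.3000) ≈ 0.9277
After a behavioural cue='observed': P(species X) = 0.55·0.9277 / (0.55·0.9277 + 0.1·0.0723) ≈ 0.9860
After a morphological trait='present': P(species X) = 0.65·0.9860 / (0.65·0.9860 + 0.3·0.0140) ≈ 0.9935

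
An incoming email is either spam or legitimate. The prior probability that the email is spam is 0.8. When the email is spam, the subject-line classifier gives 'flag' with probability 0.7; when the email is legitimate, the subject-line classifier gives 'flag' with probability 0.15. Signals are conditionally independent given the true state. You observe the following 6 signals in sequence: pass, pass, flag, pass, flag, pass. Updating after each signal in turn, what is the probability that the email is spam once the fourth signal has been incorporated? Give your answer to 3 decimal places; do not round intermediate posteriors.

After 'pass': P(spam) = 0.3·0.8000 / (0.3·0.8000 + 0.85·0.2000) ≈ 0.5854
After 'pass': P(spam) = 0.3·0.5854 / (0.3·0.5854 + 0.85·0.4146) ≈ 0.3326
After 'flag': P(spam) = 0.7·0.3326 / (0.7·0.3326 + 0.15·0.6674) ≈ 0.6993
After 'pass': P(spam) = 0.3·0.6993 / (0.3·0.6993 + 0.85·0.3007) ≈ 0.4508

0.451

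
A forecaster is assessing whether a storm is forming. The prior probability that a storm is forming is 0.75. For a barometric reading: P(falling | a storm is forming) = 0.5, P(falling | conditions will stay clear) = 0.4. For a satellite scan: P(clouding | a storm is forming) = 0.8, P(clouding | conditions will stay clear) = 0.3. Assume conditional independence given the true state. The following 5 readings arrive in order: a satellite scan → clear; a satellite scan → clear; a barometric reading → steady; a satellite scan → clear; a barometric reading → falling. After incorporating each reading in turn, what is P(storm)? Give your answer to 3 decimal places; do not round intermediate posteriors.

0.068

After a satellite scan='clear': P(storm) = 0.2·0.7500 / (0.2·0.7500 + 0.7·0.2500) ≈ 0.4615
After a satellite scan='clear': P(storm) = 0.2·0.4615 / (0.2·0.4615 + 0.7·0.5385) ≈ 0.1967
After a barometric reading='steady': P(storm) = 0.5·0.1967 / (0.5·0.1967 + 0.6·0.8033) ≈ 0.1695
After a satellite scan='clear': P(storm) = 0.2·0.1695 / (0.2·0.1695 + 0.7·0.8305) ≈ 0.0551
After a barometric reading='falling': P(storm) = 0.5·0.0551 / (0.5·0.0551 + 0.4·0.9449) ≈ 0.0679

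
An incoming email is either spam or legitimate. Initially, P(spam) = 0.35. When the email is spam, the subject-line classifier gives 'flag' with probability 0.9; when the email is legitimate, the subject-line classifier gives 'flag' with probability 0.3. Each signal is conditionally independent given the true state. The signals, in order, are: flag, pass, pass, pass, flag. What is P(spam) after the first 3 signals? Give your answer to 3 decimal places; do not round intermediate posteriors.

0.032

Apply Bayes' rule sequentially, carrying P(spam) forward.
After 'flag': P(spam) = 0.9·0.3500 / (0.9·0.3500 + 0.3·0.6500) ≈ 0.6176
After 'pass': P(spam) = 0.1·0.6176 / (0.1·0.6176 + 0.7·0.3824) ≈ 0.1875
After 'pass': P(spam) = 0.1·0.1875 / (0.1·0.1875 + 0.7·0.8125) ≈ 0.0319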